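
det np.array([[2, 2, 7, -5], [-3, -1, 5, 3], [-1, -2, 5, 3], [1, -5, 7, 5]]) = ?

Expand along row 1:
  + (2) · M_11   where M_11 = det([-1 5 3; -2 5 3; -5 7 5]) = 4
  − (2) · M_12   where M_12 = det([-3 5 3; -1 5 3; 1 7 5]) = -8
  + (7) · M_13   where M_13 = det([-3 -1 3; -1 -2 3; 1 -5 5]) = -2
  − (-5) · M_14   where M_14 = det([-3 -1 5; -1 -2 5; 1 -5 7]) = -10
det = (+1)·(2)·(4) + (-1)·(2)·(-8) + (+1)·(7)·(-2) + (-1)·(-5)·(-10) = -40

-40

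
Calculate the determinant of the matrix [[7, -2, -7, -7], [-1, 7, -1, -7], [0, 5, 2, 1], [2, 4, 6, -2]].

The determinant is -2168.

Expand along row 3 (it has 1 zero):
  − (5) · M_32   where M_32 = det([7 -7 -7; -1 -1 -7; 2 6 -2]) = 448
  + (2) · M_33   where M_33 = det([7 -2 -7; -1 7 -7; 2 4 -2]) = 256
  − (1) · M_34   where M_34 = det([7 -2 -7; -1 7 -1; 2 4 6]) = 440
det = (-1)·(5)·(448) + (+1)·(2)·(256) + (-1)·(1)·(440) = -2168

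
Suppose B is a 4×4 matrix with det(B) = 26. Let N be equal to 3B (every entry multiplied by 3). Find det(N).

det(N) = 2106

For a 4×4 matrix, det(3B) = 3^4·det(B) = 81·det(B).
det(N) = (81)·(26) = 2106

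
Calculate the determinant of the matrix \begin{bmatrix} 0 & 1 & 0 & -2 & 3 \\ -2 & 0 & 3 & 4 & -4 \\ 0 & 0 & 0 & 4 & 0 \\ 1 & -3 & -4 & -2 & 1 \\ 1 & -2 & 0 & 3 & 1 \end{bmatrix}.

The determinant is 196.

Expand along row 3 (it has 4 zeros):
  − (4) · M_34   where M_34 = det([0 1 0 3; -2 0 3 -4; 1 -3 -4 1; 1 -2 0 1]) = -49
det = (-1)·(4)·(-49) = 196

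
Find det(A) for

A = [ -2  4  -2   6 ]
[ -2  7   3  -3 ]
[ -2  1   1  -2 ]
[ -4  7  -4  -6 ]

Expand along row 1:
  + (-2) · M_11   where M_11 = det([7 3 -3; 1 1 -2; 7 -4 -6]) = -89
  − (4) · M_12   where M_12 = det([-2 3 -3; -2 1 -2; -4 -4 -6]) = -20
  + (-2) · M_13   where M_13 = det([-2 7 -3; -2 1 -2; -4 7 -6]) = -14
  − (6) · M_14   where M_14 = det([-2 7 3; -2 1 1; -4 7 -4]) = -92
det = (+1)·(-2)·(-89) + (-1)·(4)·(-20) + (+1)·(-2)·(-14) + (-1)·(6)·(-92) = 838

838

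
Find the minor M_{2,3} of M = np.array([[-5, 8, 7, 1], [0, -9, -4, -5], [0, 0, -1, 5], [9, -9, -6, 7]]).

135

Delete row 2 and column 3; the remaining 3×3 submatrix is [-5 8 1; 0 0 5; 9 -9 7].
Its determinant is 135.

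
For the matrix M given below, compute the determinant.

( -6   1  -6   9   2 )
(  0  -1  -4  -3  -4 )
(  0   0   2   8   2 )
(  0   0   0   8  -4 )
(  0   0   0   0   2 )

det(M) = 192

M is upper triangular, so det(M) is the product of the diagonal entries:
det = (-6) · (-1) · (2) · (8) · (2) = 192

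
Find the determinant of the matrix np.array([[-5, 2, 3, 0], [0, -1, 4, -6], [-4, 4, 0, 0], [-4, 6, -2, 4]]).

The determinant is 144.

Expand along row 3 (it has 2 zeros):
  + (-4) · M_31   where M_31 = det([2 3 0; -1 4 -6; 6 -2 4]) = -88
  − (4) · M_32   where M_32 = det([-5 3 0; 0 4 -6; -4 -2 4]) = 52
det = (+1)·(-4)·(-88) + (-1)·(4)·(52) = 144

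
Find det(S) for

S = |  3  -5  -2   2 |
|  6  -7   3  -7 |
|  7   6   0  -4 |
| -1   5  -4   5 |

The determinant is 399.

Expand along row 3 (it has 1 zero):
  + (7) · M_31   where M_31 = det([-5 -2 2; -7 3 -7; 5 -4 5]) = 91
  − (6) · M_32   where M_32 = det([3 -2 2; 6 3 -7; -1 -4 5]) = -35
  − (-4) · M_34   where M_34 = det([3 -5 -2; 6 -7 3; -1 5 -4]) = -112
det = (+1)·(7)·(91) + (-1)·(6)·(-35) + (-1)·(-4)·(-112) = 399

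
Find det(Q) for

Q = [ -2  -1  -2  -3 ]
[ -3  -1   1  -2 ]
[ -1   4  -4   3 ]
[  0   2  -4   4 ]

Expand along row 4 (it has 1 zero):
  + (2) · M_42   where M_42 = det([-2 -2 -3; -3 1 -2; -1 -4 3]) = -51
  − (-4) · M_43   where M_43 = det([-2 -1 -3; -3 -1 -2; -1 4 3]) = 18
  + (4) · M_44   where M_44 = det([-2 -1 -2; -3 -1 1; -1 4 -4]) = 39
det = (+1)·(2)·(-51) + (-1)·(-4)·(18) + (+1)·(4)·(39) = 126

126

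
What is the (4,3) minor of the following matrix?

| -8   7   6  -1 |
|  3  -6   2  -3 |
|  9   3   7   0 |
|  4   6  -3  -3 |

The minor is -324.

Delete row 4 and column 3; the remaining 3×3 submatrix is [-8 7 -1; 3 -6 -3; 9 3 0].
Its determinant is -324.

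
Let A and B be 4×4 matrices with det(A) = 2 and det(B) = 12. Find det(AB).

det(AB) = det(A)·det(B) = (2)·(12) = 24

The determinant is 24.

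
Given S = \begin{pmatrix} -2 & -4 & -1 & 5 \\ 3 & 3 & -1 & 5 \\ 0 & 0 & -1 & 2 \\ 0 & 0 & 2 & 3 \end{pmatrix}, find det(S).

|S| = -42

S is block upper-triangular with a 2×2 block and a 2×2 block on the diagonal, so its determinant equals the product of the determinants of the diagonal blocks.
det of the 2×2 block = 6
det of the 2×2 block = -7
det = (6)·(-7) = -42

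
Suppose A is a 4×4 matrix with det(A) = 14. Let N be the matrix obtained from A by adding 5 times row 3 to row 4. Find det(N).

det(N) = 14

Adding a multiple of one row to another leaves the determinant unchanged.
det(N) = (1)·(14) = 14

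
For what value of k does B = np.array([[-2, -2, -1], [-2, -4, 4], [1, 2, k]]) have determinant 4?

Expanding along the row containing k, det(B) is linear in k: det(B) = (4)·k + (8).
Set (4)·k + (8) = 4  ⇒  (4)·k = -4  ⇒  k = -1.

-1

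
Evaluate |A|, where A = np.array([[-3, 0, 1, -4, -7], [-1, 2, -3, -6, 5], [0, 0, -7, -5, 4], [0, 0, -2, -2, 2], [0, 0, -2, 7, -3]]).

A is block upper-triangular with a 2×2 block and a 3×3 block on the diagonal, so its determinant equals the product of the determinants of the diagonal blocks.
det of the 2×2 block = -6
det of the 3×3 block = 34
det = (-6)·(34) = -204

det(A) = -204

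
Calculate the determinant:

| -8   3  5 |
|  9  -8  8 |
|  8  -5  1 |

Expand along column 1:
  + (-8) · |-8 8; -5 1| = (-8)·(-8 − (-40)) = -256
  − 9 · |3 5; -5 1| = −9·(3 − (-25)) = -252
  + 8 · |3 5; -8 8| = 8·(24 − (-40)) = 512
Sum: (-256) + (-252) + (512) = 4

4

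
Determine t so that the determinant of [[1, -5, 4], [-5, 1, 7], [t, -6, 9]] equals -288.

6

Expanding along the row containing t, det(A) is linear in t: det(A) = (-39)·t + (-54).
Set (-39)·t + (-54) = -288  ⇒  (-39)·t = -234  ⇒  t = 6.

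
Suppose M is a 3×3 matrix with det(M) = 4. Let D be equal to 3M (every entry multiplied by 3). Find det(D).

det(D) = 108

For a 3×3 matrix, det(3M) = 3^3·det(M) = 27·det(M).
det(D) = (27)·(4) = 108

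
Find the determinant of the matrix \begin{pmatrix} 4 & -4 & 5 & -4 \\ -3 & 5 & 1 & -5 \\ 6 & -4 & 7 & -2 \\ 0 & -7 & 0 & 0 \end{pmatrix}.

Expand along row 4 (it has 3 zeros):
  + (-7) · M_42   where M_42 = det([4 5 -4; -3 1 -5; 6 7 -2]) = 60
det = (+1)·(-7)·(60) = -420

The determinant is -420.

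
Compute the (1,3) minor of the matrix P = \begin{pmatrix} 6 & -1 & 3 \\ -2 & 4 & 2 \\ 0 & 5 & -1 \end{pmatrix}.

Delete row 1 and column 3; the remaining 2×2 submatrix is [-2 4; 0 5].
Its determinant is (-2)·5 − 4·0 = -10.

-10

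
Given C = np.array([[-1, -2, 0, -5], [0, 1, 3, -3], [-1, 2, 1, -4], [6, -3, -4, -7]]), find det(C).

Expand along row 1 (it has 1 zero):
  + (-1) · M_11   where M_11 = det([1 3 -3; 2 1 -4; -3 -4 -7]) = 70
  − (-2) · M_12   where M_12 = det([0 3 -3; -1 1 -4; 6 -4 -7]) = -87
  − (-5) · M_14   where M_14 = det([0 1 3; -1 2 1; 6 -3 -4]) = -25
det = (+1)·(-1)·(70) + (-1)·(-2)·(-87) + (-1)·(-5)·(-25) = -369

-369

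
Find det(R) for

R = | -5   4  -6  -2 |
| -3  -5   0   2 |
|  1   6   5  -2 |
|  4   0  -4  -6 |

Expand along row 2 (it has 1 zero):
  − (-3) · M_21   where M_21 = det([4 -6 -2; 6 5 -2; 0 -4 -6]) = -320
  + (-5) · M_22   where M_22 = det([-5 -6 -2; 1 5 -2; 4 -4 -6]) = 250
  + (2) · M_24   where M_24 = det([-5 4 -6; 1 6 5; 4 0 -4]) = 360
det = (-1)·(-3)·(-320) + (+1)·(-5)·(250) + (+1)·(2)·(360) = -1490

-1490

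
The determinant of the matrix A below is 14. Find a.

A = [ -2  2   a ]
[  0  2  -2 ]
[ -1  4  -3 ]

Expanding along the column containing a, det(A) is linear in a: det(A) = (2)·a + (0).
Set (2)·a + (0) = 14  ⇒  (2)·a = 14  ⇒  a = 7.

a = 7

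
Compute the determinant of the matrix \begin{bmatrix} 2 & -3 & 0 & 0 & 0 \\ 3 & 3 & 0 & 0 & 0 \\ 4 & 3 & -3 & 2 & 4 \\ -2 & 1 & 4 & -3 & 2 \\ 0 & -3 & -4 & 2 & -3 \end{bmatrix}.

The matrix is block lower-triangular with a 2×2 block and a 3×3 block on the diagonal, so its determinant equals the product of the determinants of the diagonal blocks.
det of the 2×2 block = 15
det of the 3×3 block = -23
det = (15)·(-23) = -345

The determinant is -345.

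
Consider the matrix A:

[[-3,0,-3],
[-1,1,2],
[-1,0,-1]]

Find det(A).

Expand along column 2:
  + 1 · |-3 -3; -1 -1| = 1·(3 − 3) = 0

The determinant is 0.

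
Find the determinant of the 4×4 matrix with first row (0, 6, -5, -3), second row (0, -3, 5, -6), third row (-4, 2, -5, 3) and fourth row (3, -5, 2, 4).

Expand along column 1 (it has 2 zeros):
  + (-4) · M_31   where M_31 = det([6 -5 -3; -3 5 -6; -5 2 4]) = -75
  − (3) · M_41   where M_41 = det([6 -5 -3; -3 5 -6; 2 -5 3]) = -90
det = (+1)·(-4)·(-75) + (-1)·(3)·(-90) = 570

570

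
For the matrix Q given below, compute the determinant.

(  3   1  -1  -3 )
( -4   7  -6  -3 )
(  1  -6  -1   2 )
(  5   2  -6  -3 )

The determinant is -590.

Expand along row 1:
  + (3) · M_11   where M_11 = det([7 -6 -3; -6 -1 2; 2 -6 -3]) = 75
  − (1) · M_12   where M_12 = det([-4 -6 -3; 1 -1 2; 5 -6 -3]) = -135
  + (-1) · M_13   where M_13 = det([-4 7 -3; 1 -6 2; 5 2 -3]) = -61
  − (-3) · M_14   where M_14 = det([-4 7 -6; 1 -6 -1; 5 2 -6]) = -337
det = (+1)·(3)·(75) + (-1)·(1)·(-135) + (+1)·(-1)·(-61) + (-1)·(-3)·(-337) = -590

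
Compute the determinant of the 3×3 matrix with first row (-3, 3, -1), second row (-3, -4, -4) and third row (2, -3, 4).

79

Expand along column 1:
  + (-3) · |-4 -4; -3 4| = (-3)·(-16 − 12) = 84
  − (-3) · |3 -1; -3 4| = −(-3)·(12 − 3) = 27
  + 2 · |3 -1; -4 -4| = 2·(-12 − 4) = -32
Sum: (84) + (27) + (-32) = 79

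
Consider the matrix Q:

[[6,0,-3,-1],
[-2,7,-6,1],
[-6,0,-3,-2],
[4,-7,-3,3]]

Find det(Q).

Expand along column 2 (it has 2 zeros):
  + (7) · M_22   where M_22 = det([6 -3 -1; -6 -3 -2; 4 -3 3]) = -150
  + (-7) · M_42   where M_42 = det([6 -3 -1; -2 -6 1; -6 -3 -2]) = 150
det = (+1)·(7)·(-150) + (+1)·(-7)·(150) = -2100

det(Q) = -2100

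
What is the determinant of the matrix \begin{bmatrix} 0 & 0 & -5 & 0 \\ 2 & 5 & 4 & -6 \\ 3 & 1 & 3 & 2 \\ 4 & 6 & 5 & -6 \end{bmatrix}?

Expand along row 1 (it has 3 zeros):
  + (-5) · M_13   where M_13 = det([2 5 -6; 3 1 2; 4 6 -6]) = 10
det = (+1)·(-5)·(10) = -50

-50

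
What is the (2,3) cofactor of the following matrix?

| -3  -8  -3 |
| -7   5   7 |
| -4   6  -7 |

50

Delete row 2 and column 3; the remaining 2×2 submatrix is [-3 -8; -4 6].
Its determinant is (-3)·6 − (-8)·(-4) = -50.
The cofactor carries sign (−1)^(2+3) = −1, so C_{2,3} = −(-50) = 50.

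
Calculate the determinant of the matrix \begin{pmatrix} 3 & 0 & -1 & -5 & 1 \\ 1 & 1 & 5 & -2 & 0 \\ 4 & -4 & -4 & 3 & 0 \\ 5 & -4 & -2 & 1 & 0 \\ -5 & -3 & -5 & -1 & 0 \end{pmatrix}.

Expand along column 5 (it has 4 zeros):
  + (1) · M_15   where M_15 = det([1 1 5 -2; 4 -4 -4 3; 5 -4 -2 1; -5 -3 -5 -1]) = -154
det = (+1)·(1)·(-154) = -154

The determinant is -154.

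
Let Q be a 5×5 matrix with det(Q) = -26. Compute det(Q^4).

456976

det(Q^4) = (det Q)^4 = (-26)^4 = 456976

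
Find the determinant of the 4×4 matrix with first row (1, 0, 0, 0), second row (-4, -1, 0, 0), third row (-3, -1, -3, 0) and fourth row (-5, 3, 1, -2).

The matrix is block lower-triangular with a 2×2 block and a 2×2 block on the diagonal, so its determinant equals the product of the determinants of the diagonal blocks.
det of the 2×2 block = -1
det of the 2×2 block = 6
det = (-1)·(6) = -6

-6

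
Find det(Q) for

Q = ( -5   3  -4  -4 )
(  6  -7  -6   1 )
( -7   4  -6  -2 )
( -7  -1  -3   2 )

Expand along row 1:
  + (-5) · M_11   where M_11 = det([-7 -6 1; 4 -6 -2; -1 -3 2]) = 144
  − (3) · M_12   where M_12 = det([6 -6 1; -7 -6 -2; -7 -3 2]) = -297
  + (-4) · M_13   where M_13 = det([6 -7 1; -7 4 -2; -7 -1 2]) = -125
  − (-4) · M_14   where M_14 = det([6 -7 -6; -7 4 -6; -7 -1 -3]) = -465
det = (+1)·(-5)·(144) + (-1)·(3)·(-297) + (+1)·(-4)·(-125) + (-1)·(-4)·(-465) = -1189

-1189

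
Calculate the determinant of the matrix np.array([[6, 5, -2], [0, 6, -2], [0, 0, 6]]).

The determinant is 216.

The matrix is upper triangular, so the determinant is the product of the diagonal entries:
det = (6) · (6) · (6) = 216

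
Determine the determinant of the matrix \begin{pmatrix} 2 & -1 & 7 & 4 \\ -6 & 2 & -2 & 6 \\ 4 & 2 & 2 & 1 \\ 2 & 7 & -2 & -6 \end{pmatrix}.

The determinant is 1438.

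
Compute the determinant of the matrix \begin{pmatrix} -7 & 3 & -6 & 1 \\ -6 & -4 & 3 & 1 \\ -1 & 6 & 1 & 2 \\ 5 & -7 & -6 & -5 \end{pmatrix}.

-286

Expand along row 1:
  + (-7) · M_11   where M_11 = det([-4 3 1; 6 1 2; -7 -6 -5]) = -9
  − (3) · M_12   where M_12 = det([-6 3 1; -1 1 2; 5 -6 -5]) = -26
  + (-6) · M_13   where M_13 = det([-6 -4 1; -1 6 2; 5 -7 -5]) = 53
  − (1) · M_14   where M_14 = det([-6 -4 3; -1 6 1; 5 -7 -6]) = 109
det = (+1)·(-7)·(-9) + (-1)·(3)·(-26) + (+1)·(-6)·(53) + (-1)·(1)·(109) = -286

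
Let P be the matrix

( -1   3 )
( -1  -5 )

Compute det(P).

The determinant is 8.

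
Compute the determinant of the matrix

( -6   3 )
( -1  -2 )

15

det = (-6)·(-2) − 3·(-1) = 12 − (-3) = 15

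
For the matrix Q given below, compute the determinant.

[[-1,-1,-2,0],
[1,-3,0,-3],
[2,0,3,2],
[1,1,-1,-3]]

42

Expand along row 1 (it has 1 zero):
  + (-1) · M_11   where M_11 = det([-3 0 -3; 0 3 2; 1 -1 -3]) = 30
  − (-1) · M_12   where M_12 = det([1 0 -3; 2 3 2; 1 -1 -3]) = 8
  + (-2) · M_13   where M_13 = det([1 -3 -3; 2 0 2; 1 1 -3]) = -32
det = (+1)·(-1)·(30) + (-1)·(-1)·(8) + (+1)·(-2)·(-32) = 42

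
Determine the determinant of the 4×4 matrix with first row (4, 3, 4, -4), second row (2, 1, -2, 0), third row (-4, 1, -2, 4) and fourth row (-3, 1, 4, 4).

232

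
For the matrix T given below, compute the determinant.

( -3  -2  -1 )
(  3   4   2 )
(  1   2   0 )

6

Expand along column 3:
  + (-1) · |3 4; 1 2| = (-1)·(6 − 4) = -2
  − 2 · |-3 -2; 1 2| = −2·(-6 − (-2)) = 8
Sum: (-2) + (8) = 6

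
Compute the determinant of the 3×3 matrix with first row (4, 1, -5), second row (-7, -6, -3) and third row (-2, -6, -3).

-165

Expand along row 1:
  + 4 · |-6 -3; -6 -3| = 4·(18 − 18) = 0
  − 1 · |-7 -3; -2 -3| = −1·(21 − 6) = -15
  + (-5) · |-7 -6; -2 -6| = (-5)·(42 − 12) = -150
Sum: (0) + (-15) + (-150) = -165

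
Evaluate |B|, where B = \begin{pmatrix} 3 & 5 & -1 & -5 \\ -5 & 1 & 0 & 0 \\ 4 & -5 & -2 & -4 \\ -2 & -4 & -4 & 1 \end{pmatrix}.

det(B) = -813

Expand along row 2 (it has 2 zeros):
  − (-5) · M_21   where M_21 = det([5 -1 -5; -5 -2 -4; -4 -4 1]) = -171
  + (1) · M_22   where M_22 = det([3 -1 -5; 4 -2 -4; -2 -4 1]) = 42
det = (-1)·(-5)·(-171) + (+1)·(1)·(42) = -813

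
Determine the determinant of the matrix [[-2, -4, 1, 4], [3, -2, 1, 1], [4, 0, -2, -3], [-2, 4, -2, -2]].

Expand along row 3 (it has 1 zero):
  + (4) · M_31   where M_31 = det([-4 1 4; -2 1 1; 4 -2 -2]) = 0
  + (-2) · M_33   where M_33 = det([-2 -4 4; 3 -2 1; -2 4 -2]) = 16
  − (-3) · M_34   where M_34 = det([-2 -4 1; 3 -2 1; -2 4 -2]) = -8
det = (+1)·(4)·(0) + (+1)·(-2)·(16) + (-1)·(-3)·(-8) = -56

The determinant is -56.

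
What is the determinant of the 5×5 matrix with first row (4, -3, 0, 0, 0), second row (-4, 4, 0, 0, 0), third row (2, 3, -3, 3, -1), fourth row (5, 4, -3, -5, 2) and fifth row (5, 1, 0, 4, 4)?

The determinant is 528.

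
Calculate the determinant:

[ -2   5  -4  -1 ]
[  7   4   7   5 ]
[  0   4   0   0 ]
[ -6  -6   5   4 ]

Expand along row 3 (it has 3 zeros):
  − (4) · M_32   where M_32 = det([-2 -4 -1; 7 7 5; -6 5 4]) = 149
det = (-1)·(4)·(149) = -596

-596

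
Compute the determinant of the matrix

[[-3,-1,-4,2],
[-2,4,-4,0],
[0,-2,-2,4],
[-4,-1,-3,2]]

96

Expand along row 2 (it has 1 zero):
  − (-2) · M_21   where M_21 = det([-1 -4 2; -2 -2 4; -1 -3 2]) = 0
  + (4) · M_22   where M_22 = det([-3 -4 2; 0 -2 4; -4 -3 2]) = 24
  − (-4) · M_23   where M_23 = det([-3 -1 2; 0 -2 4; -4 -1 2]) = 0
det = (-1)·(-2)·(0) + (+1)·(4)·(24) + (-1)·(-4)·(0) = 96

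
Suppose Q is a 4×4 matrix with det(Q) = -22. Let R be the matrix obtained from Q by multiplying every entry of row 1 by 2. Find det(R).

Scaling one row by 2 multiplies the determinant by 2.
det(R) = (2)·(-22) = -44

-44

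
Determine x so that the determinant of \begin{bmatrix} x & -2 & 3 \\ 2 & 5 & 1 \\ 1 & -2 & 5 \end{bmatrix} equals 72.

x = 3

Expanding along the row containing x, det(A) is linear in x: det(A) = (27)·x + (-9).
Set (27)·x + (-9) = 72  ⇒  (27)·x = 81  ⇒  x = 3.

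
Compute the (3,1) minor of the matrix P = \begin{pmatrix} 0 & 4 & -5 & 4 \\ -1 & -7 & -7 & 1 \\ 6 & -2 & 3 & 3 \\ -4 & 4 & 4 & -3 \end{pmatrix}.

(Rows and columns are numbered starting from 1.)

153

Delete row 3 and column 1; the remaining 3×3 submatrix is [4 -5 4; -7 -7 1; 4 4 -3].
Its determinant is 153.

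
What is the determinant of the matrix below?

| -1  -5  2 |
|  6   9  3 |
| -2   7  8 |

Expand along row 1:
  + (-1) · |9 3; 7 8| = (-1)·(72 − 21) = -51
  − (-5) · |6 3; -2 8| = −(-5)·(48 − (-6)) = 270
  + 2 · |6 9; -2 7| = 2·(42 − (-18)) = 120
Sum: (-51) + (270) + (120) = 339

339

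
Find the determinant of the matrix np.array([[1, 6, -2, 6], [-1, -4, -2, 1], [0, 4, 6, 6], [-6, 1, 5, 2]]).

-1490

Expand along row 3 (it has 1 zero):
  − (4) · M_32   where M_32 = det([1 -2 6; -1 -2 1; -6 5 2]) = -103
  + (6) · M_33   where M_33 = det([1 6 6; -1 -4 1; -6 1 2]) = -183
  − (6) · M_34   where M_34 = det([1 6 -2; -1 -4 -2; -6 1 5]) = 134
det = (-1)·(4)·(-103) + (+1)·(6)·(-183) + (-1)·(6)·(134) = -1490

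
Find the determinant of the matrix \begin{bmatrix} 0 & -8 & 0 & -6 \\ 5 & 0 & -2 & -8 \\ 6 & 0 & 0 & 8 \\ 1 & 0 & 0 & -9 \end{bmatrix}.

-992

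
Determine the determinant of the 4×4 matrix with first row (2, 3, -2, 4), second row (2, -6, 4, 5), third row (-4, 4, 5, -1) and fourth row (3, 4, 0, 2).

Expand along row 4 (it has 1 zero):
  − (3) · M_41   where M_41 = det([3 -2 4; -6 4 5; 4 5 -1]) = -299
  + (4) · M_42   where M_42 = det([2 -2 4; 2 4 5; -4 5 -1]) = 82
  + (2) · M_44   where M_44 = det([2 3 -2; 2 -6 4; -4 4 5]) = -138
det = (-1)·(3)·(-299) + (+1)·(4)·(82) + (+1)·(2)·(-138) = 949

949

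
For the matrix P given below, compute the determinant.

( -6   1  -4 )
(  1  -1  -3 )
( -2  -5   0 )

124

Expand along column 3:
  + (-4) · |1 -1; -2 -5| = (-4)·(-5 − 2) = 28
  − (-3) · |-6 1; -2 -5| = −(-3)·(30 − (-2)) = 96
Sum: (28) + (96) = 124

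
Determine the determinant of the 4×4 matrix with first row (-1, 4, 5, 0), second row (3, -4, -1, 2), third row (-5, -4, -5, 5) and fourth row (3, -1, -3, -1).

-278

Expand along row 1 (it has 1 zero):
  + (-1) · M_11   where M_11 = det([-4 -1 2; -4 -5 5; -1 -3 -1]) = -57
  − (4) · M_12   where M_12 = det([3 -1 2; -5 -5 5; 3 -3 -1]) = 110
  + (5) · M_13   where M_13 = det([3 -4 2; -5 -4 5; 3 -1 -1]) = 21
det = (+1)·(-1)·(-57) + (-1)·(4)·(110) + (+1)·(5)·(21) = -278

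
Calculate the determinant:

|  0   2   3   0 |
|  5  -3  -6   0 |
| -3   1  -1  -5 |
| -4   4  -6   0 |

660

Expand along column 4 (it has 3 zeros):
  − (-5) · M_34   where M_34 = det([0 2 3; 5 -3 -6; -4 4 -6]) = 132
det = (-1)·(-5)·(132) = 660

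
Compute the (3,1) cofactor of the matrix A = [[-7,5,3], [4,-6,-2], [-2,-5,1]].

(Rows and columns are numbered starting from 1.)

8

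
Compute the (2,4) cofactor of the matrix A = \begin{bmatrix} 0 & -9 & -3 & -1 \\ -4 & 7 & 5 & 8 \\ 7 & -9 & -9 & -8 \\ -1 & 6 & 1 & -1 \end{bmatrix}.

-117

Delete row 2 and column 4; the remaining 3×3 submatrix is [0 -9 -3; 7 -9 -9; -1 6 1].
Its determinant is -117.
The cofactor carries sign (−1)^(2+4) = +1, so C_{2,4} = +(-117) = -117.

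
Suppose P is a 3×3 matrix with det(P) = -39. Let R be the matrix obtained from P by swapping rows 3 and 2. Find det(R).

Swapping two rows multiplies the determinant by −1.
det(R) = (-1)·(-39) = 39

39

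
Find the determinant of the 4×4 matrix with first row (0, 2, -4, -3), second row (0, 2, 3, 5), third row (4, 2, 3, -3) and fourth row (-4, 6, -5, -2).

-504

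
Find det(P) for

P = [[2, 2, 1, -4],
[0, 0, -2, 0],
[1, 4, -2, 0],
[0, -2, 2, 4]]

Expand along row 2 (it has 3 zeros):
  − (-2) · M_23   where M_23 = det([2 2 -4; 1 4 0; 0 -2 4]) = 32
det = (-1)·(-2)·(32) = 64

det(P) = 64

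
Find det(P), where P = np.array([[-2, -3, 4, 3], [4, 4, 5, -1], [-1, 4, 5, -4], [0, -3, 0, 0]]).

Expand along row 4 (it has 3 zeros):
  + (-3) · M_42   where M_42 = det([-2 4 3; 4 5 -1; -1 5 -4]) = 173
det = (+1)·(-3)·(173) = -519

The determinant is -519.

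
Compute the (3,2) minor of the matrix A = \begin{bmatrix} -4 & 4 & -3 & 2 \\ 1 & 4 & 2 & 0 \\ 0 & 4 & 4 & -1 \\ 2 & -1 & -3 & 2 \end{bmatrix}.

Delete row 3 and column 2; the remaining 3×3 submatrix is [-4 -3 2; 1 2 0; 2 -3 2].
Its determinant is -24.

The minor is -24.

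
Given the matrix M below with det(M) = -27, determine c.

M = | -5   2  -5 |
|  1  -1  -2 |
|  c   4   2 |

-3

Expanding along the column containing c, det(M) is linear in c: det(M) = (-9)·c + (-54).
Set (-9)·c + (-54) = -27  ⇒  (-9)·c = 27  ⇒  c = -3.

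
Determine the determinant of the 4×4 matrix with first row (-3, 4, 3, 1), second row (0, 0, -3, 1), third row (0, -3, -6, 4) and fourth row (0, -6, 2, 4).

18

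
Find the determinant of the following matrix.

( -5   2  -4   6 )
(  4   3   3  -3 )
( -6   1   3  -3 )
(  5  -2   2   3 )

-1158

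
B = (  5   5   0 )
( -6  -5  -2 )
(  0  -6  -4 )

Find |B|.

Expand along row 1:
  + 5 · |-5 -2; -6 -4| = 5·(20 − 12) = 40
  − 5 · |-6 -2; 0 -4| = −5·(24 − 0) = -120
Sum: (40) + (-120) = -80

det(B) = -80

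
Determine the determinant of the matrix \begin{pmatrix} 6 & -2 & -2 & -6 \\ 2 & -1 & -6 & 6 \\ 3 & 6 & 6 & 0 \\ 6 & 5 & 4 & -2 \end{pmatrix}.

The determinant is -132.

Expand along row 3 (it has 1 zero):
  + (3) · M_31   where M_31 = det([-2 -2 -6; -1 -6 6; 5 4 -2]) = -188
  − (6) · M_32   where M_32 = det([6 -2 -6; 2 -6 6; 6 4 -2]) = -416
  + (6) · M_33   where M_33 = det([6 -2 -6; 2 -1 6; 6 5 -2]) = -344
det = (+1)·(3)·(-188) + (-1)·(6)·(-416) + (+1)·(6)·(-344) = -132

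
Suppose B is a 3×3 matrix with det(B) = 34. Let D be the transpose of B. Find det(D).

det(Bᵀ) = det(B).
det(D) = (1)·(34) = 34

34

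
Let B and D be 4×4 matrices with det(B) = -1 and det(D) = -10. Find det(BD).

det(BD) = det(B)·det(D) = (-1)·(-10) = 10

|BD| = 10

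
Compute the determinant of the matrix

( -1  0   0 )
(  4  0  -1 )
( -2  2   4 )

-2

Expand along row 1:
  + (-1) · |0 -1; 2 4| = (-1)·(0 − (-2)) = -2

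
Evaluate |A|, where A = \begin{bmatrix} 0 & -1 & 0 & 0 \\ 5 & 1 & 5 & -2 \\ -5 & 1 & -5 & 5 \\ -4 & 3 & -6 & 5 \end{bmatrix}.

|A| = 30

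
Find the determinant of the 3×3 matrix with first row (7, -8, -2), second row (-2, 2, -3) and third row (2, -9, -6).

-157

Expand along row 1:
  + 7 · |2 -3; -9 -6| = 7·(-12 − 27) = -273
  − (-8) · |-2 -3; 2 -6| = −(-8)·(12 − (-6)) = 144
  + (-2) · |-2 2; 2 -9| = (-2)·(18 − 4) = -28
Sum: (-273) + (144) + (-28) = -157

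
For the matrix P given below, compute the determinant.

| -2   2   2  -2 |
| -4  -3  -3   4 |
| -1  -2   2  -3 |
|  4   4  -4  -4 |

|P| = -544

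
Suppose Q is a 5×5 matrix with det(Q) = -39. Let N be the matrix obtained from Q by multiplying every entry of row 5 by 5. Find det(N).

Scaling one row by 5 multiplies the determinant by 5.
det(N) = (5)·(-39) = -195

-195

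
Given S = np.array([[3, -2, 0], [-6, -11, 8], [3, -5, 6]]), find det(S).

Expand along column 3:
  − 8 · |3 -2; 3 -5| = −8·(-15 − (-6)) = 72
  + 6 · |3 -2; -6 -11| = 6·(-33 − 12) = -270
Sum: (72) + (-270) = -198

The determinant is -198.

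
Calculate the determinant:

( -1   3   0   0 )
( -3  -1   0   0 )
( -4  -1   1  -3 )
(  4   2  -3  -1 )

-100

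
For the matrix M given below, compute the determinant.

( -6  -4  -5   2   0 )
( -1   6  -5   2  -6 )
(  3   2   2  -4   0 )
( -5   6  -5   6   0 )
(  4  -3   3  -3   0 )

The determinant is -1008.

Expand along column 5 (it has 4 zeros):
  − (-6) · M_25   where M_25 = det([-6 -4 -5 2; 3 2 2 -4; -5 6 -5 6; 4 -3 3 -3]) = -168
det = (-1)·(-6)·(-168) = -1008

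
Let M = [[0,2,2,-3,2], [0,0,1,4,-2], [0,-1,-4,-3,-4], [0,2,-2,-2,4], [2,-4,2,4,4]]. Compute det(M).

Expand along column 1 (it has 4 zeros):
  + (2) · M_51   where M_51 = det([2 2 -3 2; 0 1 4 -2; -1 -4 -3 -4; 2 -2 -2 4]) = 216
det = (+1)·(2)·(216) = 432

The determinant is 432.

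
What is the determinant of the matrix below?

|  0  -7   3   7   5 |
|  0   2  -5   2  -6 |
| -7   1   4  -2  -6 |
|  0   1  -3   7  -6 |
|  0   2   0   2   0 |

Expand along column 1 (it has 4 zeros):
  + (-7) · M_31   where M_31 = det([-7 3 7 5; 2 -5 2 -6; 1 -3 7 -6; 2 0 2 0]) = 420
det = (+1)·(-7)·(420) = -2940

-2940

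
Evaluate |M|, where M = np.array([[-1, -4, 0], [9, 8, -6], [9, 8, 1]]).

196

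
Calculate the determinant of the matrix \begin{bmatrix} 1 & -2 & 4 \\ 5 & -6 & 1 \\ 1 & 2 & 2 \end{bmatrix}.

68

Expand along column 1:
  + 1 · |-6 1; 2 2| = 1·(-12 − 2) = -14
  − 5 · |-2 4; 2 2| = −5·(-4 − 8) = 60
  + 1 · |-2 4; -6 1| = 1·(-2 − (-24)) = 22
Sum: (-14) + (60) + (22) = 68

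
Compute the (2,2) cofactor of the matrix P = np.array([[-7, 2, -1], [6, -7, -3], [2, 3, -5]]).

Delete row 2 and column 2; the remaining 2×2 submatrix is [-7 -1; 2 -5].
Its determinant is (-7)·(-5) − (-1)·2 = 37.
The cofactor carries sign (−1)^(2+2) = +1, so C_{2,2} = +(37) = 37.

37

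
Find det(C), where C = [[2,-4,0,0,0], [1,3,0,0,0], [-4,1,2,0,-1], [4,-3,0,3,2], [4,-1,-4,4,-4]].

The determinant is -520.

C is block lower-triangular with a 2×2 block and a 3×3 block on the diagonal, so its determinant equals the product of the determinants of the diagonal blocks.
det of the 2×2 block = 10
det of the 3×3 block = -52
det = (10)·(-52) = -520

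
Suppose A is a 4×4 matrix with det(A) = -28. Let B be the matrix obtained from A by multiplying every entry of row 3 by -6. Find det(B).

168

Scaling one row by -6 multiplies the determinant by -6.
det(B) = (-6)·(-28) = 168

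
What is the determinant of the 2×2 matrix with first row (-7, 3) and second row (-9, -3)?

48

det = (-7)·(-3) − 3·(-9) = 21 − (-27) = 48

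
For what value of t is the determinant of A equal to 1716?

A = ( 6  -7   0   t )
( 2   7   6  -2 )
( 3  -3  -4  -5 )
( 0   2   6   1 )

t = 7

Expanding along the row containing t, det(A) is linear in t: det(A) = (110)·t + (946).
Set (110)·t + (946) = 1716  ⇒  (110)·t = 770  ⇒  t = 7.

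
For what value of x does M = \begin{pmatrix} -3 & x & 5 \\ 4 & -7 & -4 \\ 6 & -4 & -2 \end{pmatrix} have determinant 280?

Expanding along the column containing x, det(M) is linear in x: det(M) = (-16)·x + (136).
Set (-16)·x + (136) = 280  ⇒  (-16)·x = 144  ⇒  x = -9.

x = -9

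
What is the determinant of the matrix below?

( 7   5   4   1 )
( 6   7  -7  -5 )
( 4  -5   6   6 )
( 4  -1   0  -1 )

1231

Expand along row 4 (it has 1 zero):
  − (4) · M_41   where M_41 = det([5 4 1; 7 -7 -5; -5 6 6]) = -121
  + (-1) · M_42   where M_42 = det([7 4 1; 6 -7 -5; 4 6 6]) = -244
  + (-1) · M_44   where M_44 = det([7 5 4; 6 7 -7; 4 -5 6]) = -503
det = (-1)·(4)·(-121) + (+1)·(-1)·(-244) + (+1)·(-1)·(-503) = 1231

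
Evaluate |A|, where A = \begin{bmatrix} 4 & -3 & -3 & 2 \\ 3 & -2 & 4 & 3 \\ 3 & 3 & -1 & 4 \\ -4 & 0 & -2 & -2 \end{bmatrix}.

Expand along row 4 (it has 1 zero):
  − (-4) · M_41   where M_41 = det([-3 -3 2; -2 4 3; 3 -1 4]) = -128
  − (-2) · M_43   where M_43 = det([4 -3 2; 3 -2 3; 3 3 4]) = -29
  + (-2) · M_44   where M_44 = det([4 -3 -3; 3 -2 4; 3 3 -1]) = -130
det = (-1)·(-4)·(-128) + (-1)·(-2)·(-29) + (+1)·(-2)·(-130) = -310

|A| = -310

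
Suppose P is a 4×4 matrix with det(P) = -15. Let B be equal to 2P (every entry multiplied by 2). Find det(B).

For a 4×4 matrix, det(2P) = 2^4·det(P) = 16·det(P).
det(B) = (16)·(-15) = -240

|B| = -240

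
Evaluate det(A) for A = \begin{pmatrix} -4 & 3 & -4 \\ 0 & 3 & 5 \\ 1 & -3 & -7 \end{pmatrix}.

51

Expand along row 2:
  + 3 · |-4 -4; 1 -7| = 3·(28 − (-4)) = 96
  − 5 · |-4 3; 1 -3| = −5·(12 − 3) = -45
Sum: (96) + (-45) = 51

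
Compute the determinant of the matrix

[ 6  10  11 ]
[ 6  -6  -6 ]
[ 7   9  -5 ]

1440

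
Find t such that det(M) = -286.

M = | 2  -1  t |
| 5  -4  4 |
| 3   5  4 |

-6

Expanding along the row containing t, det(M) is linear in t: det(M) = (37)·t + (-64).
Set (37)·t + (-64) = -286  ⇒  (37)·t = -222  ⇒  t = -6.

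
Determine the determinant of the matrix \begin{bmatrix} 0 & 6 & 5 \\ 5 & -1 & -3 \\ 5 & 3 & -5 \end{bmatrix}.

The determinant is 160.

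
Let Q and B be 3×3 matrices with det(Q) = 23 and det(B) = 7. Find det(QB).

det(QB) = det(Q)·det(B) = (23)·(7) = 161

161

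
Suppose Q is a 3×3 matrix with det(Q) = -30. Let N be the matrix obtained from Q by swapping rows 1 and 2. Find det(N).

The determinant is 30.

Swapping two rows multiplies the determinant by −1.
det(N) = (-1)·(-30) = 30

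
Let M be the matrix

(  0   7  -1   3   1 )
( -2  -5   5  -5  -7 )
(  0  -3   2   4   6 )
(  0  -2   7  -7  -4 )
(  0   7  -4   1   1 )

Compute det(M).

|M| = -2206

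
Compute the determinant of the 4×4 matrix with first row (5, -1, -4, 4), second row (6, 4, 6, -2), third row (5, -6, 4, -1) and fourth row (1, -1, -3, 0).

Expand along row 4 (it has 1 zero):
  − (1) · M_41   where M_41 = det([-1 -4 4; 4 6 -2; -6 4 -1]) = 142
  + (-1) · M_42   where M_42 = det([5 -4 4; 6 6 -2; 5 4 -1]) = 2
  − (-3) · M_43   where M_43 = det([5 -1 4; 6 4 -2; 5 -6 -1]) = -300
det = (-1)·(1)·(142) + (+1)·(-1)·(2) + (-1)·(-3)·(-300) = -1044

The determinant is -1044.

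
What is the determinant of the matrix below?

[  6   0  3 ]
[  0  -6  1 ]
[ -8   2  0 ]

Expand along column 1:
  + 6 · |-6 1; 2 0| = 6·(0 − 2) = -12
  + (-8) · |0 3; -6 1| = (-8)·(0 − (-18)) = -144
Sum: (-12) + (-144) = -156

-156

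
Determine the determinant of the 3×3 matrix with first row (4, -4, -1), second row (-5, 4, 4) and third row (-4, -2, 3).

The determinant is 58.

Expand along column 1:
  + 4 · |4 4; -2 3| = 4·(12 − (-8)) = 80
  − (-5) · |-4 -1; -2 3| = −(-5)·(-12 − 2) = -70
  + (-4) · |-4 -1; 4 4| = (-4)·(-16 − (-4)) = 48
Sum: (80) + (-70) + (48) = 58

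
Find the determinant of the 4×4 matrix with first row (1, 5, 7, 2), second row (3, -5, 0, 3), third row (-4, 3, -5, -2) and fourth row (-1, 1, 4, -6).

127

Expand along row 2 (it has 1 zero):
  − (3) · M_21   where M_21 = det([5 7 2; 3 -5 -2; 1 4 -6]) = 336
  + (-5) · M_22   where M_22 = det([1 7 2; -4 -5 -2; -1 4 -6]) = -158
  + (3) · M_24   where M_24 = det([1 5 7; -4 3 -5; -1 1 4]) = 115
det = (-1)·(3)·(336) + (+1)·(-5)·(-158) + (+1)·(3)·(115) = 127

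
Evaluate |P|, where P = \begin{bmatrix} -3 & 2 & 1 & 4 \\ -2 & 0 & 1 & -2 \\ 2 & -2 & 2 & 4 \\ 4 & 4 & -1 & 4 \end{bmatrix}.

Expand along row 2 (it has 1 zero):
  − (-2) · M_21   where M_21 = det([2 1 4; -2 2 4; 4 -1 4]) = 24
  − (1) · M_23   where M_23 = det([-3 2 4; 2 -2 4; 4 4 4]) = 152
  + (-2) · M_24   where M_24 = det([-3 2 1; 2 -2 2; 4 4 -1]) = 54
det = (-1)·(-2)·(24) + (-1)·(1)·(152) + (+1)·(-2)·(54) = -212

The determinant is -212.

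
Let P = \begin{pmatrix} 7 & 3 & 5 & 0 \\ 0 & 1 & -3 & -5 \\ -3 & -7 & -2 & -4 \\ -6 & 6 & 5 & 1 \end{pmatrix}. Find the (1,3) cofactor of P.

Delete row 1 and column 3; the remaining 3×3 submatrix is [0 1 -5; -3 -7 -4; -6 6 1].
Its determinant is 327.
The cofactor carries sign (−1)^(1+3) = +1, so C_{1,3} = +(327) = 327.

The cofactor is 327.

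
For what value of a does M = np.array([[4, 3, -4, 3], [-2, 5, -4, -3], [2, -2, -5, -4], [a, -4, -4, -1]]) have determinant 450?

Expanding along the column containing a, det(M) is linear in a: det(M) = (200)·a + (-950).
Set (200)·a + (-950) = 450  ⇒  (200)·a = 1400  ⇒  a = 7.

7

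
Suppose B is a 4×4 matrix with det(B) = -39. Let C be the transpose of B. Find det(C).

det(Bᵀ) = det(B).
det(C) = (1)·(-39) = -39

-39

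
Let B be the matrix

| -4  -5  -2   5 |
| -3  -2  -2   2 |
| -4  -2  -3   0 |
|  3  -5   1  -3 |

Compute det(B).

det(B) = 34

Expand along row 3 (it has 1 zero):
  + (-4) · M_31   where M_31 = det([-5 -2 5; -2 -2 2; -5 1 -3]) = -48
  − (-2) · M_32   where M_32 = det([-4 -2 5; -3 -2 2; 3 1 -3]) = 5
  + (-3) · M_33   where M_33 = det([-4 -5 5; -3 -2 2; 3 -5 -3]) = 56
det = (+1)·(-4)·(-48) + (-1)·(-2)·(5) + (+1)·(-3)·(56) = 34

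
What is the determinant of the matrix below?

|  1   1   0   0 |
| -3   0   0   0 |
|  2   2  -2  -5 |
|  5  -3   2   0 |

The matrix is block lower-triangular with a 2×2 block and a 2×2 block on the diagonal, so its determinant equals the product of the determinants of the diagonal blocks.
det of the 2×2 block = 3
det of the 2×2 block = 10
det = (3)·(10) = 30

The determinant is 30.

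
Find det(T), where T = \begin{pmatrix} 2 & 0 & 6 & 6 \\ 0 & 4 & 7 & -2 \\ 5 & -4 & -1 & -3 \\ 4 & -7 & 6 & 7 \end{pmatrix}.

The determinant is 1612.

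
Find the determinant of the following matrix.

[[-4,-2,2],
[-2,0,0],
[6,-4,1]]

12

Expand along row 2:
  − (-2) · |-2 2; -4 1| = −(-2)·(-2 − (-8)) = 12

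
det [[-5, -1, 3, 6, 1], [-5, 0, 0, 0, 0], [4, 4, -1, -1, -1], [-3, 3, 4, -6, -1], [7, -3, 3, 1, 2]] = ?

Expand along row 2 (it has 4 zeros):
  − (-5) · M_21   where M_21 = det([-1 3 6 1; 4 -1 -1 -1; 3 4 -6 -1; -3 3 1 2]) = 182
det = (-1)·(-5)·(182) = 910

The determinant is 910.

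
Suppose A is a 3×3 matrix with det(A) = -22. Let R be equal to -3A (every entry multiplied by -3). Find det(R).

594

For a 3×3 matrix, det(-3A) = (-3)^3·det(A) = -27·det(A).
det(R) = (-27)·(-22) = 594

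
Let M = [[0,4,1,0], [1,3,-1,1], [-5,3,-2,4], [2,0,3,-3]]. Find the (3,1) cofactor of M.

The cofactor is 9.

Delete row 3 and column 1; the remaining 3×3 submatrix is [4 1 0; 3 -1 1; 0 3 -3].
Its determinant is 9.
The cofactor carries sign (−1)^(3+1) = +1, so C_{3,1} = +(9) = 9.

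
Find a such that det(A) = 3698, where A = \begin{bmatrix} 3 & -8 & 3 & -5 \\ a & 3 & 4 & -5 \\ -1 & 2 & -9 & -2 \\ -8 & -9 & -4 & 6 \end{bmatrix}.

a = 2

Expanding along the column containing a, det(A) is linear in a: det(A) = (-959)·a + (5616).
Set (-959)·a + (5616) = 3698  ⇒  (-959)·a = -1918  ⇒  a = 2.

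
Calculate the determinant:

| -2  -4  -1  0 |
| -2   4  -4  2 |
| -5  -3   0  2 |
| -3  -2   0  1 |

Expand along column 3 (it has 2 zeros):
  + (-1) · M_13   where M_13 = det([-2 4 2; -5 -3 2; -3 -2 1]) = -4
  − (-4) · M_23   where M_23 = det([-2 -4 0; -5 -3 2; -3 -2 1]) = 2
det = (+1)·(-1)·(-4) + (-1)·(-4)·(2) = 12

The determinant is 12.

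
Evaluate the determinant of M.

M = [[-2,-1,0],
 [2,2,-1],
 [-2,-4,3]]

Expand along column 3:
  − (-1) · |-2 -1; -2 -4| = −(-1)·(8 − 2) = 6
  + 3 · |-2 -1; 2 2| = 3·(-4 − (-2)) = -6
Sum: (6) + (-6) = 0

0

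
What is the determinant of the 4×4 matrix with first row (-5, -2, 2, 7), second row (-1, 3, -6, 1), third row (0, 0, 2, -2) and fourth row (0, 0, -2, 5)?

The determinant is -102.

The matrix is block upper-triangular with a 2×2 block and a 2×2 block on the diagonal, so its determinant equals the product of the determinants of the diagonal blocks.
det of the 2×2 block = -17
det of the 2×2 block = 6
det = (-17)·(6) = -102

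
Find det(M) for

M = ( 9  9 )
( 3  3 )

|M| = 0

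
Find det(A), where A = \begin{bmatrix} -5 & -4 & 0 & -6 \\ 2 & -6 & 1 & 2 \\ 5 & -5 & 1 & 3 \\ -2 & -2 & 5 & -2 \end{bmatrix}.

|A| = 472

Expand along row 1 (it has 1 zero):
  + (-5) · M_11   where M_11 = det([-6 1 2; -5 1 3; -2 5 -2]) = 40
  − (-4) · M_12   where M_12 = det([2 1 2; 5 1 3; -2 5 -2]) = 24
  − (-6) · M_14   where M_14 = det([2 -6 1; 5 -5 1; -2 -2 5]) = 96
det = (+1)·(-5)·(40) + (-1)·(-4)·(24) + (-1)·(-6)·(96) = 472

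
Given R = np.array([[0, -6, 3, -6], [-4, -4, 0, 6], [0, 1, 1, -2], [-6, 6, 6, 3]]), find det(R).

-216

Expand along column 1 (it has 2 zeros):
  − (-4) · M_21   where M_21 = det([-6 3 -6; 1 1 -2; 6 6 3]) = -135
  − (-6) · M_41   where M_41 = det([-6 3 -6; -4 0 6; 1 1 -2]) = 54
det = (-1)·(-4)·(-135) + (-1)·(-6)·(54) = -216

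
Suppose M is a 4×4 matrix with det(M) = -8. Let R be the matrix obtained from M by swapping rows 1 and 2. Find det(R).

Swapping two rows multiplies the determinant by −1.
det(R) = (-1)·(-8) = 8

det(R) = 8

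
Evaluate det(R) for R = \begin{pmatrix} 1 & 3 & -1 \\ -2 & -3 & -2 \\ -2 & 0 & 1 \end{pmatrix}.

21

Expand along row 3:
  + (-2) · |3 -1; -3 -2| = (-2)·(-6 − 3) = 18
  + 1 · |1 3; -2 -3| = 1·(-3 − (-6)) = 3
Sum: (18) + (3) = 21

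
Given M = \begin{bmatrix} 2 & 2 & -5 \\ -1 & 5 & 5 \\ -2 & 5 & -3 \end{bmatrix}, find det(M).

Expand along row 1:
  + 2 · |5 5; 5 -3| = 2·(-15 − 25) = -80
  − 2 · |-1 5; -2 -3| = −2·(3 − (-10)) = -26
  + (-5) · |-1 5; -2 5| = (-5)·(-5 − (-10)) = -25
Sum: (-80) + (-26) + (-25) = -131

-131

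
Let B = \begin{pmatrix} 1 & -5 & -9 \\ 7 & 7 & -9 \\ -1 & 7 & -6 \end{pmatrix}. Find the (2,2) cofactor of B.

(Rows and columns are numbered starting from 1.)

Delete row 2 and column 2; the remaining 2×2 submatrix is [1 -9; -1 -6].
Its determinant is 1·(-6) − (-9)·(-1) = -15.
The cofactor carries sign (−1)^(2+2) = +1, so C_{2,2} = +(-15) = -15.

-15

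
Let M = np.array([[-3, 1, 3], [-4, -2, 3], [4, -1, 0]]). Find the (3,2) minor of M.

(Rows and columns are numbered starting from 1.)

3

Delete row 3 and column 2; the remaining 2×2 submatrix is [-3 3; -4 3].
Its determinant is (-3)·3 − 3·(-4) = 3.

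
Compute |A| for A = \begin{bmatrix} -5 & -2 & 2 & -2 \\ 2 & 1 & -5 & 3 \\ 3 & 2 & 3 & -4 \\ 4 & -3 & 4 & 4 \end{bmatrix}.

det(A) = 161

Expand along row 1:
  + (-5) · M_11   where M_11 = det([1 -5 3; 2 3 -4; -3 4 4]) = 59
  − (-2) · M_12   where M_12 = det([2 -5 3; 3 3 -4; 4 4 4]) = 196
  + (2) · M_13   where M_13 = det([2 1 3; 3 2 -4; 4 -3 4]) = -87
  − (-2) · M_14   where M_14 = det([2 1 -5; 3 2 3; 4 -3 4]) = 119
det = (+1)·(-5)·(59) + (-1)·(-2)·(196) + (+1)·(2)·(-87) + (-1)·(-2)·(119) = 161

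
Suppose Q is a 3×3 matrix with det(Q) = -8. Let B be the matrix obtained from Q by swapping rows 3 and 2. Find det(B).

|B| = 8

Swapping two rows multiplies the determinant by −1.
det(B) = (-1)·(-8) = 8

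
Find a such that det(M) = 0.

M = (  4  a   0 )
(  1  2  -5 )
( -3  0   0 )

0

Expanding along the row containing a, det(M) is linear in a: det(M) = (15)·a + (0).
Set (15)·a + (0) = 0  ⇒  (15)·a = 0  ⇒  a = 0.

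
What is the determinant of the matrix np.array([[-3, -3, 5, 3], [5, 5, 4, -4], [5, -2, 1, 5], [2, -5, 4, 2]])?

The determinant is 1512.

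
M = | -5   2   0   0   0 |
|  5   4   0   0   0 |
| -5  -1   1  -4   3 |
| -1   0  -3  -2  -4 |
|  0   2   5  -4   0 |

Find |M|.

|M| = -3900

M is block lower-triangular with a 2×2 block and a 3×3 block on the diagonal, so its determinant equals the product of the determinants of the diagonal blocks.
det of the 2×2 block = -30
det of the 3×3 block = 130
det = (-30)·(130) = -3900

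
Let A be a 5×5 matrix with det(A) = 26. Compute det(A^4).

456976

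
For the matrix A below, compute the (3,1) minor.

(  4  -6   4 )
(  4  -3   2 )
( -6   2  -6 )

Delete row 3 and column 1; the remaining 2×2 submatrix is [-6 4; -3 2].
Its determinant is (-6)·2 − 4·(-3) = 0.

The minor is 0.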